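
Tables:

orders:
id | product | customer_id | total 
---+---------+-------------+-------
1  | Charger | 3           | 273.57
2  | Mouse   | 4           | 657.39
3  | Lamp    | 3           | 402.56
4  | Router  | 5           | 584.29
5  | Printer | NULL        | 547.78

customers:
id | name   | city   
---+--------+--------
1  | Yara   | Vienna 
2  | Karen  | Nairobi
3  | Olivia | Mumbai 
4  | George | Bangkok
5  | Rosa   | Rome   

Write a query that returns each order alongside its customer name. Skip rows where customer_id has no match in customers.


INNER JOIN keeps only orders rows whose customer_id matches an id in customers. Walk through each order:
  - order 1 (Charger): customer_id=3 -> matches Olivia
  - order 2 (Mouse): customer_id=4 -> matches George
  - order 3 (Lamp): customer_id=3 -> matches Olivia
  - order 4 (Router): customer_id=5 -> matches Rosa
  - order 5 (Printer): customer_id=NULL, no match -> dropped
So 1 of 5 rows is dropped.

SQL:
SELECT a.product, b.name AS customer
FROM orders a
INNER JOIN customers b ON a.customer_id = b.id

Result:
product | customer
--------+---------
Charger | Olivia  
Mouse   | George  
Lamp    | Olivia  
Router  | Rosa    


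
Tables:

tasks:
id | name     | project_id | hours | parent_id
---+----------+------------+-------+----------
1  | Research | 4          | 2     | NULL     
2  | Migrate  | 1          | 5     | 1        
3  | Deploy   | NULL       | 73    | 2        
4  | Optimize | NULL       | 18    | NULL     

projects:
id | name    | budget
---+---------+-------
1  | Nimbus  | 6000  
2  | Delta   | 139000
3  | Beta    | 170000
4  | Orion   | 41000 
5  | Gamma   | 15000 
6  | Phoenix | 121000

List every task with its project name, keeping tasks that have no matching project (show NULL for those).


LEFT JOIN keeps every row from tasks (the left table); where project_id has no match in projects, the project columns become NULL. Walk through each task:
  - task 1 (Research): project_id=4 -> matches Orion
  - task 2 (Migrate): project_id=1 -> matches Nimbus
  - task 3 (Deploy): project_id=NULL, no match -> kept with NULL
  - task 4 (Optimize): project_id=NULL, no match -> kept with NULL
All 4 rows appear; 2 have NULL project.

SQL:
SELECT a.name, b.name AS project
FROM tasks a
LEFT JOIN projects b ON a.project_id = b.id

Result:
name     | project
---------+--------
Research | Orion  
Migrate  | Nimbus 
Deploy   | NULL   
Optimize | NULL   


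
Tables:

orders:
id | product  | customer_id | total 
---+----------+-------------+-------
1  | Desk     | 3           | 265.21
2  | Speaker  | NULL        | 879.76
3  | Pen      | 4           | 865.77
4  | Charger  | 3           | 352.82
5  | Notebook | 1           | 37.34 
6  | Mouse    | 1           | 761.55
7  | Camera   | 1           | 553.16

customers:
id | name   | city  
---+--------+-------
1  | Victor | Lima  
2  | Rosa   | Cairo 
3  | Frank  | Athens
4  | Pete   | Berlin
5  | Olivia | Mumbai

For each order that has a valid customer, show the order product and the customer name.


INNER JOIN keeps only orders rows whose customer_id matches an id in customers. Walk through each order:
  - order 1 (Desk): customer_id=3 -> matches Frank
  - order 2 (Speaker): customer_id=NULL, no match -> dropped
  - order 3 (Pen): customer_id=4 -> matches Pete
  - order 4 (Charger): customer_id=3 -> matches Frank
  - order 5 (Notebook): customer_id=1 -> matches Victor
  - order 6 (Mouse): customer_id=1 -> matches Victor
  - order 7 (Camera): customer_id=1 -> matches Victor
So 1 of 7 rows is dropped.

SQL:
SELECT a.product, b.name AS customer
FROM orders a
INNER JOIN customers b ON a.customer_id = b.id

Result:
product  | customer
---------+---------
Desk     | Frank   
Pen      | Pete    
Charger  | Frank   
Notebook | Victor  
Mouse    | Victor  
Camera   | Victor  


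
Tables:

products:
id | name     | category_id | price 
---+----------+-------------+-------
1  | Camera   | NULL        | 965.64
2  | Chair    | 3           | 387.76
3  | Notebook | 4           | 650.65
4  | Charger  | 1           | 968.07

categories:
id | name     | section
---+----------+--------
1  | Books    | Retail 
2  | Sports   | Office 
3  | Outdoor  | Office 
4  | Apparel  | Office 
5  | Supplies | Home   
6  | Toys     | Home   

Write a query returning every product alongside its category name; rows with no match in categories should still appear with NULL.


LEFT JOIN keeps every row from products (the left table); where category_id has no match in categories, the category columns become NULL. Walk through each product:
  - product 1 (Camera): category_id=NULL, no match -> kept with NULL
  - product 2 (Chair): category_id=3 -> matches Outdoor
  - product 3 (Notebook): category_id=4 -> matches Apparel
  - product 4 (Charger): category_id=1 -> matches Books
All 4 rows appear; 1 has NULL category.

SQL:
SELECT a.name, b.name AS category
FROM products a
LEFT JOIN categories b ON a.category_id = b.id

Result:
name     | category
---------+---------
Camera   | NULL    
Chair    | Outdoor 
Notebook | Apparel 
Charger  | Books   


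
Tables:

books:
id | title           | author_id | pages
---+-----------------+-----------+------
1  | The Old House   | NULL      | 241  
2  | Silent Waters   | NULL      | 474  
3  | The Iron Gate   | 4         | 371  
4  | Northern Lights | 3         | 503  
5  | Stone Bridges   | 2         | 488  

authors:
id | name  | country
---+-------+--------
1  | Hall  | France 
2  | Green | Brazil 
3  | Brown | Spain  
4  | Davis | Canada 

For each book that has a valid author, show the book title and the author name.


INNER JOIN keeps only books rows whose author_id matches an id in authors. Walk through each book:
  - book 1 (The Old House): author_id=NULL, no match -> dropped
  - book 2 (Silent Waters): author_id=NULL, no match -> dropped
  - book 3 (The Iron Gate): author_id=4 -> matches Davis
  - book 4 (Northern Lights): author_id=3 -> matches Brown
  - book 5 (Stone Bridges): author_id=2 -> matches Green
So 2 of 5 rows are dropped.

SQL:
SELECT a.title, b.name AS author
FROM books a
INNER JOIN authors b ON a.author_id = b.id

Result:
title           | author
----------------+-------
The Iron Gate   | Davis 
Northern Lights | Brown 
Stone Bridges   | Green 


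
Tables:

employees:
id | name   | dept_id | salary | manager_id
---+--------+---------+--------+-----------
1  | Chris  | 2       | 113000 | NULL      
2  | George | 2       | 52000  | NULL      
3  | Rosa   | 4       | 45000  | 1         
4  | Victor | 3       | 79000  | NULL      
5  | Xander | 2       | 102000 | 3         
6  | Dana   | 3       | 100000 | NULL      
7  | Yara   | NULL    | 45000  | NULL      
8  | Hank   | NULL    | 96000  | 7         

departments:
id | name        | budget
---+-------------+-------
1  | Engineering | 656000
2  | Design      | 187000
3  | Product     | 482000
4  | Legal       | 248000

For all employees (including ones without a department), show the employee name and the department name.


LEFT JOIN keeps every row from employees (the left table); where dept_id has no match in departments, the department columns become NULL. Walk through each employee:
  - employee 1 (Chris): dept_id=2 -> matches Design
  - employee 2 (George): dept_id=2 -> matches Design
  - employee 3 (Rosa): dept_id=4 -> matches Legal
  - employee 4 (Victor): dept_id=3 -> matches Product
  - employee 5 (Xander): dept_id=2 -> matches Design
  - employee 6 (Dana): dept_id=3 -> matches Product
  - employee 7 (Yara): dept_id=NULL, no match -> kept with NULL
  - employee 8 (Hank): dept_id=NULL, no match -> kept with NULL
All 8 rows appear; 2 have NULL department.

SQL:
SELECT a.name, b.name AS department
FROM employees a
LEFT JOIN departments b ON a.dept_id = b.id

Result:
name   | department
-------+-----------
Chris  | Design    
George | Design    
Rosa   | Legal     
Victor | Product   
Xander | Design    
Dana   | Product   
Yara   | NULL      
Hank   | NULL      


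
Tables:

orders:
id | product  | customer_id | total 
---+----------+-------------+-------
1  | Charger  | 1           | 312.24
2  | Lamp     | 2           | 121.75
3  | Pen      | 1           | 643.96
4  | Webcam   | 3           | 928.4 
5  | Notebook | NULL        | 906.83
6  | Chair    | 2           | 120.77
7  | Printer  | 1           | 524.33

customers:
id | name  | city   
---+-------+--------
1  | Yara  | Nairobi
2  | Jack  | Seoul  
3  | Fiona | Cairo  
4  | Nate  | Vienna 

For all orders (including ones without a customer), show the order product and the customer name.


LEFT JOIN keeps every row from orders (the left table); where customer_id has no match in customers, the customer columns become NULL. Walk through each order:
  - order 1 (Charger): customer_id=1 -> matches Yara
  - order 2 (Lamp): customer_id=2 -> matches Jack
  - order 3 (Pen): customer_id=1 -> matches Yara
  - order 4 (Webcam): customer_id=3 -> matches Fiona
  - order 5 (Notebook): customer_id=NULL, no match -> kept with NULL
  - order 6 (Chair): customer_id=2 -> matches Jack
  - order 7 (Printer): customer_id=1 -> matches Yara
All 7 rows appear; 1 has NULL customer.

SQL:
SELECT a.product, b.name AS customer
FROM orders a
LEFT JOIN customers b ON a.customer_id = b.id

Result:
product  | customer
---------+---------
Charger  | Yara    
Lamp     | Jack    
Pen      | Yara    
Webcam   | Fiona   
Notebook | NULL    
Chair    | Jack    
Printer  | Yara    


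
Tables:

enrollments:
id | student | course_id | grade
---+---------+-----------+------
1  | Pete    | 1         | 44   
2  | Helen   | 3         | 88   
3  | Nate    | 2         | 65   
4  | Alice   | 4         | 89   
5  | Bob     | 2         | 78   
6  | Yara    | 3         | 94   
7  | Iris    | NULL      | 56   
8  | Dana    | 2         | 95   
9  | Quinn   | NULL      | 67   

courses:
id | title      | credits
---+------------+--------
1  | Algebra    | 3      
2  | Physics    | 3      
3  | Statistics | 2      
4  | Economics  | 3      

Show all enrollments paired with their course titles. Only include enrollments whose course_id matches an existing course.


INNER JOIN keeps only enrollments rows whose course_id matches an id in courses. Walk through each enrollment:
  - enrollment 1 (Pete): course_id=1 -> matches Algebra
  - enrollment 2 (Helen): course_id=3 -> matches Statistics
  - enrollment 3 (Nate): course_id=2 -> matches Physics
  - enrollment 4 (Alice): course_id=4 -> matches Economics
  - enrollment 5 (Bob): course_id=2 -> matches Physics
  - enrollment 6 (Yara): course_id=3 -> matches Statistics
  - enrollment 7 (Iris): course_id=NULL, no match -> dropped
  - enrollment 8 (Dana): course_id=2 -> matches Physics
  - enrollment 9 (Quinn): course_id=NULL, no match -> dropped
So 2 of 9 rows are dropped.

SQL:
SELECT a.student, b.title AS course
FROM enrollments a
INNER JOIN courses b ON a.course_id = b.id

Result:
student | course    
--------+-----------
Pete    | Algebra   
Helen   | Statistics
Nate    | Physics   
Alice   | Economics 
Bob     | Physics   
Yara    | Statistics
Dana    | Physics   


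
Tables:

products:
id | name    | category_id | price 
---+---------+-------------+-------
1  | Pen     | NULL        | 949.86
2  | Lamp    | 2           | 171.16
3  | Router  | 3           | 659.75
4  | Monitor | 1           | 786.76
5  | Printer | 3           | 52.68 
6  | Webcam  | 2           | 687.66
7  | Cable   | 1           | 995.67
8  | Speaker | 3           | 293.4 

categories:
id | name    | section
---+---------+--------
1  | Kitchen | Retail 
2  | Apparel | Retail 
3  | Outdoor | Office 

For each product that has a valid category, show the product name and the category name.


INNER JOIN keeps only products rows whose category_id matches an id in categories. Walk through each product:
  - product 1 (Pen): category_id=NULL, no match -> dropped
  - product 2 (Lamp): category_id=2 -> matches Apparel
  - product 3 (Router): category_id=3 -> matches Outdoor
  - product 4 (Monitor): category_id=1 -> matches Kitchen
  - product 5 (Printer): category_id=3 -> matches Outdoor
  - product 6 (Webcam): category_id=2 -> matches Apparel
  - product 7 (Cable): category_id=1 -> matches Kitchen
  - product 8 (Speaker): category_id=3 -> matches Outdoor
So 1 of 8 rows is dropped.

SQL:
SELECT a.name, b.name AS category
FROM products a
INNER JOIN categories b ON a.category_id = b.id

Result:
name    | category
--------+---------
Lamp    | Apparel 
Router  | Outdoor 
Monitor | Kitchen 
Printer | Outdoor 
Webcam  | Apparel 
Cable   | Kitchen 
Speaker | Outdoor 


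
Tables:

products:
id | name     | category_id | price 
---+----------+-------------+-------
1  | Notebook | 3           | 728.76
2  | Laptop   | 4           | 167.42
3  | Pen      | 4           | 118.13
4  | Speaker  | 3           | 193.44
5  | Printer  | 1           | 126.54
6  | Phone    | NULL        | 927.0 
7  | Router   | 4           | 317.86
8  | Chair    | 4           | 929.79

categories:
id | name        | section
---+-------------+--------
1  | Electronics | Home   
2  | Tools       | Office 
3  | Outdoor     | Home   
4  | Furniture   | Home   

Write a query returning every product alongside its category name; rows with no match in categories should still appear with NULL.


LEFT JOIN keeps every row from products (the left table); where category_id has no match in categories, the category columns become NULL. Walk through each product:
  - product 1 (Notebook): category_id=3 -> matches Outdoor
  - product 2 (Laptop): category_id=4 -> matches Furniture
  - product 3 (Pen): category_id=4 -> matches Furniture
  - product 4 (Speaker): category_id=3 -> matches Outdoor
  - product 5 (Printer): category_id=1 -> matches Electronics
  - product 6 (Phone): category_id=NULL, no match -> kept with NULL
  - product 7 (Router): category_id=4 -> matches Furniture
  - product 8 (Chair): category_id=4 -> matches Furniture
All 8 rows appear; 1 has NULL category.

SQL:
SELECT a.name, b.name AS category
FROM products a
LEFT JOIN categories b ON a.category_id = b.id

Result:
name     | category   
---------+------------
Notebook | Outdoor    
Laptop   | Furniture  
Pen      | Furniture  
Speaker  | Outdoor    
Printer  | Electronics
Phone    | NULL       
Router   | Furniture  
Chair    | Furniture  


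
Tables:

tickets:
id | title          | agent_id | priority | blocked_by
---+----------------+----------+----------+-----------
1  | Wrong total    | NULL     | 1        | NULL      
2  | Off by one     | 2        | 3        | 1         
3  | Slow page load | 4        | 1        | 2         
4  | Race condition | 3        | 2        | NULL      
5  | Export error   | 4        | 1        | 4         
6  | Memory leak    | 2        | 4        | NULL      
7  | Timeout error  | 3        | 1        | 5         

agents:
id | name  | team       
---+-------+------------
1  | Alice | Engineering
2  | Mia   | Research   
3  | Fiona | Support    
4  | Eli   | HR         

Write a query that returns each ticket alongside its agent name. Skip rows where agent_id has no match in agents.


INNER JOIN keeps only tickets rows whose agent_id matches an id in agents. Walk through each ticket:
  - ticket 1 (Wrong total): agent_id=NULL, no match -> dropped
  - ticket 2 (Off by one): agent_id=2 -> matches Mia
  - ticket 3 (Slow page load): agent_id=4 -> matches Eli
  - ticket 4 (Race condition): agent_id=3 -> matches Fiona
  - ticket 5 (Export error): agent_id=4 -> matches Eli
  - ticket 6 (Memory leak): agent_id=2 -> matches Mia
  - ticket 7 (Timeout error): agent_id=3 -> matches Fiona
So 1 of 7 rows is dropped.

SQL:
SELECT a.title, b.name AS agent
FROM tickets a
INNER JOIN agents b ON a.agent_id = b.id

Result:
title          | agent
---------------+------
Off by one     | Mia  
Slow page load | Eli  
Race condition | Fiona
Export error   | Eli  
Memory leak    | Mia  
Timeout error  | Fiona


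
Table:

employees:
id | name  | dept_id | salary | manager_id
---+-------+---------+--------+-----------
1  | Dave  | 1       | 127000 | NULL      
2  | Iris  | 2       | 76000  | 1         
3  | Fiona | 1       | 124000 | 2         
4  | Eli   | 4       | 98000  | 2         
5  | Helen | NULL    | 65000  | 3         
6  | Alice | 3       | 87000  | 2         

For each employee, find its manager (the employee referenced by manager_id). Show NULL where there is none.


This is a self-join: employees is joined to a second copy of itself, matching each row's manager_id to another row's id. Use LEFT JOIN so rows with manager_id=NULL are kept.
  - employee 1 (Dave): manager_id=NULL -> NULL
  - employee 2 (Iris): manager_id=1 -> Dave
  - employee 3 (Fiona): manager_id=2 -> Iris
  - employee 4 (Eli): manager_id=2 -> Iris
  - employee 5 (Helen): manager_id=3 -> Fiona
  - employee 6 (Alice): manager_id=2 -> Iris

SQL:
SELECT a.name AS item, b.name AS manager
FROM employees a
LEFT JOIN employees b ON a.manager_id = b.id

Result:
item  | manager
------+--------
Dave  | NULL   
Iris  | Dave   
Fiona | Iris   
Eli   | Iris   
Helen | Fiona  
Alice | Iris   


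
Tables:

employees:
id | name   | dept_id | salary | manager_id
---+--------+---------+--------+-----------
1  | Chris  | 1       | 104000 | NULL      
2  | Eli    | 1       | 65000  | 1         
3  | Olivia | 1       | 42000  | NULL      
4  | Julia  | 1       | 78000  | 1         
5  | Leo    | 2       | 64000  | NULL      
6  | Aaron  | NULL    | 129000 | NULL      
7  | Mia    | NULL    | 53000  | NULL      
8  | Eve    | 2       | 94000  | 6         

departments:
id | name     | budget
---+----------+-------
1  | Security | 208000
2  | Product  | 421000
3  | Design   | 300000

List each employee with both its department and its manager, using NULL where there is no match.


Two LEFT JOINs from the same base table employees: one to departments via dept_id, one to employees itself via manager_id. Both are LEFT so every employee is preserved.
Match against departments:
  - employee 1 (Chris): dept_id=1 -> matches Security
  - employee 2 (Eli): dept_id=1 -> matches Security
  - employee 3 (Olivia): dept_id=1 -> matches Security
  - employee 4 (Julia): dept_id=1 -> matches Security
  - employee 5 (Leo): dept_id=2 -> matches Product
  - employee 6 (Aaron): dept_id=NULL, no match -> kept with NULL
  - employee 7 (Mia): dept_id=NULL, no match -> kept with NULL
  - employee 8 (Eve): dept_id=2 -> matches Product
Match against employees (self):
  - employee 1 (Chris): manager_id=NULL -> NULL
  - employee 2 (Eli): manager_id=1 -> Chris
  - employee 3 (Olivia): manager_id=NULL -> NULL
  - employee 4 (Julia): manager_id=1 -> Chris
  - employee 5 (Leo): manager_id=NULL -> NULL
  - employee 6 (Aaron): manager_id=NULL -> NULL
  - employee 7 (Mia): manager_id=NULL -> NULL
  - employee 8 (Eve): manager_id=6 -> Aaron

SQL:
SELECT a.name, b.name AS department, c.name AS manager
FROM employees a
LEFT JOIN departments b ON a.dept_id = b.id
LEFT JOIN employees c ON a.manager_id = c.id

Result:
name   | department | manager
-------+------------+--------
Chris  | Security   | NULL   
Eli    | Security   | Chris  
Olivia | Security   | NULL   
Julia  | Security   | Chris  
Leo    | Product    | NULL   
Aaron  | NULL       | NULL   
Mia    | NULL       | NULL   
Eve    | Product    | Aaron  


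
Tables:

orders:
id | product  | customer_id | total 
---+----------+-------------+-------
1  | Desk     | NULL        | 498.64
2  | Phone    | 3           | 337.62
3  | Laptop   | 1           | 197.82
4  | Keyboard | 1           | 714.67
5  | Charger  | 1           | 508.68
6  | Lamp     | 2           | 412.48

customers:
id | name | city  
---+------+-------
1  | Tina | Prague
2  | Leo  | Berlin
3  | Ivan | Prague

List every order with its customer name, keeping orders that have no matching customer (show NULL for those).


LEFT JOIN keeps every row from orders (the left table); where customer_id has no match in customers, the customer columns become NULL. Walk through each order:
  - order 1 (Desk): customer_id=NULL, no match -> kept with NULL
  - order 2 (Phone): customer_id=3 -> matches Ivan
  - order 3 (Laptop): customer_id=1 -> matches Tina
  - order 4 (Keyboard): customer_id=1 -> matches Tina
  - order 5 (Charger): customer_id=1 -> matches Tina
  - order 6 (Lamp): customer_id=2 -> matches Leo
All 6 rows appear; 1 has NULL customer.

SQL:
SELECT a.product, b.name AS customer
FROM orders a
LEFT JOIN customers b ON a.customer_id = b.id

Result:
product  | customer
---------+---------
Desk     | NULL    
Phone    | Ivan    
Laptop   | Tina    
Keyboard | Tina    
Charger  | Tina    
Lamp     | Leo     


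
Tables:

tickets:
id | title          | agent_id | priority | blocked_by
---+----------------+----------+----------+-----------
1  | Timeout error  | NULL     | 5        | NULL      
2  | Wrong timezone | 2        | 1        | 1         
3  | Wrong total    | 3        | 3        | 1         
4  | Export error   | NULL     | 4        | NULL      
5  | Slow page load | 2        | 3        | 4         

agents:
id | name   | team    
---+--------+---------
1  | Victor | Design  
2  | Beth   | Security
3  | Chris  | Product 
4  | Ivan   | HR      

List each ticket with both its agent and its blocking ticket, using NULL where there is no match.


Two LEFT JOINs from the same base table tickets: one to agents via agent_id, one to tickets itself via blocked_by. Both are LEFT so every ticket is preserved.
Match against agents:
  - ticket 1 (Timeout error): agent_id=NULL, no match -> kept with NULL
  - ticket 2 (Wrong timezone): agent_id=2 -> matches Beth
  - ticket 3 (Wrong total): agent_id=3 -> matches Chris
  - ticket 4 (Export error): agent_id=NULL, no match -> kept with NULL
  - ticket 5 (Slow page load): agent_id=2 -> matches Beth
Match against tickets (self):
  - ticket 1 (Timeout error): blocked_by=NULL -> NULL
  - ticket 2 (Wrong timezone): blocked_by=1 -> Timeout error
  - ticket 3 (Wrong total): blocked_by=1 -> Timeout error
  - ticket 4 (Export error): blocked_by=NULL -> NULL
  - ticket 5 (Slow page load): blocked_by=4 -> Export error

SQL:
SELECT a.title, b.name AS agent, c.title AS blocked_by
FROM tickets a
LEFT JOIN agents b ON a.agent_id = b.id
LEFT JOIN tickets c ON a.blocked_by = c.id

Result:
title          | agent | blocked_by   
---------------+-------+--------------
Timeout error  | NULL  | NULL         
Wrong timezone | Beth  | Timeout error
Wrong total    | Chris | Timeout error
Export error   | NULL  | NULL         
Slow page load | Beth  | Export error 


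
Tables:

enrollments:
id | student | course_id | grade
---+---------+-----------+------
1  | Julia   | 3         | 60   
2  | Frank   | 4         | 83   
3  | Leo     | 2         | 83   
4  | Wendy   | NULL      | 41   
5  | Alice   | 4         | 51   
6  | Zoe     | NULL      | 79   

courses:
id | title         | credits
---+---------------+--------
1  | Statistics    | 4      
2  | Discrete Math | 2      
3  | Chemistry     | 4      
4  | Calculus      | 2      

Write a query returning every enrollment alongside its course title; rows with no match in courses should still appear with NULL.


LEFT JOIN keeps every row from enrollments (the left table); where course_id has no match in courses, the course columns become NULL. Walk through each enrollment:
  - enrollment 1 (Julia): course_id=3 -> matches Chemistry
  - enrollment 2 (Frank): course_id=4 -> matches Calculus
  - enrollment 3 (Leo): course_id=2 -> matches Discrete Math
  - enrollment 4 (Wendy): course_id=NULL, no match -> kept with NULL
  - enrollment 5 (Alice): course_id=4 -> matches Calculus
  - enrollment 6 (Zoe): course_id=NULL, no match -> kept with NULL
All 6 rows appear; 2 have NULL course.

SQL:
SELECT a.student, b.title AS course
FROM enrollments a
LEFT JOIN courses b ON a.course_id = b.id

Result:
student | course       
--------+--------------
Julia   | Chemistry    
Frank   | Calculus     
Leo     | Discrete Math
Wendy   | NULL         
Alice   | Calculus     
Zoe     | NULL         


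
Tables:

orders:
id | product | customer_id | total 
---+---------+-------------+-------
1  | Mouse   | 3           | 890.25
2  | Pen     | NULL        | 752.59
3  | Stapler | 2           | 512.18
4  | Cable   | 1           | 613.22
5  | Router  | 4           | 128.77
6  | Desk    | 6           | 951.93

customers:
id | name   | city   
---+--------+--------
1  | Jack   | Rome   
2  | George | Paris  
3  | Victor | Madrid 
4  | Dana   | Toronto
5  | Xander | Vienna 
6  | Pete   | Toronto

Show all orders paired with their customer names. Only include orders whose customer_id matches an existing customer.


INNER JOIN keeps only orders rows whose customer_id matches an id in customers. Walk through each order:
  - order 1 (Mouse): customer_id=3 -> matches Victor
  - order 2 (Pen): customer_id=NULL, no match -> dropped
  - order 3 (Stapler): customer_id=2 -> matches George
  - order 4 (Cable): customer_id=1 -> matches Jack
  - order 5 (Router): customer_id=4 -> matches Dana
  - order 6 (Desk): customer_id=6 -> matches Pete
So 1 of 6 rows is dropped.

SQL:
SELECT a.product, b.name AS customer
FROM orders a
INNER JOIN customers b ON a.customer_id = b.id

Result:
product | customer
--------+---------
Mouse   | Victor  
Stapler | George  
Cable   | Jack    
Router  | Dana    
Desk    | Pete    


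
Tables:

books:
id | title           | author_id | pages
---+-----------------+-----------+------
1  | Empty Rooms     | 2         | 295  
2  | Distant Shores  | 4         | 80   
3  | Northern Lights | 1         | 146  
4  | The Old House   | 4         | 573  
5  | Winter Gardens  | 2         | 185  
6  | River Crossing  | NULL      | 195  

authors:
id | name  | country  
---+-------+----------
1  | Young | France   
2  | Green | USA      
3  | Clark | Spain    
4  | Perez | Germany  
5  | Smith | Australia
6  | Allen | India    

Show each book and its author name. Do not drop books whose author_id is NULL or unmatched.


LEFT JOIN keeps every row from books (the left table); where author_id has no match in authors, the author columns become NULL. Walk through each book:
  - book 1 (Empty Rooms): author_id=2 -> matches Green
  - book 2 (Distant Shores): author_id=4 -> matches Perez
  - book 3 (Northern Lights): author_id=1 -> matches Young
  - book 4 (The Old House): author_id=4 -> matches Perez
  - book 5 (Winter Gardens): author_id=2 -> matches Green
  - book 6 (River Crossing): author_id=NULL, no match -> kept with NULL
All 6 rows appear; 1 has NULL author.

SQL:
SELECT a.title, b.name AS author
FROM books a
LEFT JOIN authors b ON a.author_id = b.id

Result:
title           | author
----------------+-------
Empty Rooms     | Green 
Distant Shores  | Perez 
Northern Lights | Young 
The Old House   | Perez 
Winter Gardens  | Green 
River Crossing  | NULL  


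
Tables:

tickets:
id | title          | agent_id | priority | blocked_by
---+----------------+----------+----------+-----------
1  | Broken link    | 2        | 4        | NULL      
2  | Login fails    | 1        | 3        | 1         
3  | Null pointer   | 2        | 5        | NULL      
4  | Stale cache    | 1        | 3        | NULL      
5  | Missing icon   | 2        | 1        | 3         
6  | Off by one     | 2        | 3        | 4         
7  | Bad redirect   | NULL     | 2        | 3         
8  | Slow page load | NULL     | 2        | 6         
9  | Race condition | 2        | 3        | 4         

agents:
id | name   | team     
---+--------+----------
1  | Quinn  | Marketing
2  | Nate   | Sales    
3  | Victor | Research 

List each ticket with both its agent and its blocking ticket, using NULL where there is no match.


Two LEFT JOINs from the same base table tickets: one to agents via agent_id, one to tickets itself via blocked_by. Both are LEFT so every ticket is preserved.
Match against agents:
  - ticket 1 (Broken link): agent_id=2 -> matches Nate
  - ticket 2 (Login fails): agent_id=1 -> matches Quinn
  - ticket 3 (Null pointer): agent_id=2 -> matches Nate
  - ticket 4 (Stale cache): agent_id=1 -> matches Quinn
  - ticket 5 (Missing icon): agent_id=2 -> matches Nate
  - ticket 6 (Off by one): agent_id=2 -> matches Nate
  - ticket 7 (Bad redirect): agent_id=NULL, no match -> kept with NULL
  - ticket 8 (Slow page load): agent_id=NULL, no match -> kept with NULL
  - ticket 9 (Race condition): agent_id=2 -> matches Nate
Match against tickets (self):
  - ticket 1 (Broken link): blocked_by=NULL -> NULL
  - ticket 2 (Login fails): blocked_by=1 -> Broken link
  - ticket 3 (Null pointer): blocked_by=NULL -> NULL
  - ticket 4 (Stale cache): blocked_by=NULL -> NULL
  - ticket 5 (Missing icon): blocked_by=3 -> Null pointer
  - ticket 6 (Off by one): blocked_by=4 -> Stale cache
  - ticket 7 (Bad redirect): blocked_by=3 -> Null pointer
  - ticket 8 (Slow page load): blocked_by=6 -> Off by one
  - ticket 9 (Race condition): blocked_by=4 -> Stale cache

SQL:
SELECT a.title, b.name AS agent, c.title AS blocked_by
FROM tickets a
LEFT JOIN agents b ON a.agent_id = b.id
LEFT JOIN tickets c ON a.blocked_by = c.id

Result:
title          | agent | blocked_by  
---------------+-------+-------------
Broken link    | Nate  | NULL        
Login fails    | Quinn | Broken link 
Null pointer   | Nate  | NULL        
Stale cache    | Quinn | NULL        
Missing icon   | Nate  | Null pointer
Off by one     | Nate  | Stale cache 
Bad redirect   | NULL  | Null pointer
Slow page load | NULL  | Off by one  
Race condition | Nate  | Stale cache 


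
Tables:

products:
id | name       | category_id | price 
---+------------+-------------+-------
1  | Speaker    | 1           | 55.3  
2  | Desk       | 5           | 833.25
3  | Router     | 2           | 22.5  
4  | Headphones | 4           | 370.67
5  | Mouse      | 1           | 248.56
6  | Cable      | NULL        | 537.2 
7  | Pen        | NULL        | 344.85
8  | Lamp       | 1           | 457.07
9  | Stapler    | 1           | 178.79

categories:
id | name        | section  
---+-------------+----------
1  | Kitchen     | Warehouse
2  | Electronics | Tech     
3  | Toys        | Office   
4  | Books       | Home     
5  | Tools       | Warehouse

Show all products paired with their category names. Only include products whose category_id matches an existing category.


INNER JOIN keeps only products rows whose category_id matches an id in categories. Walk through each product:
  - product 1 (Speaker): category_id=1 -> matches Kitchen
  - product 2 (Desk): category_id=5 -> matches Tools
  - product 3 (Router): category_id=2 -> matches Electronics
  - product 4 (Headphones): category_id=4 -> matches Books
  - product 5 (Mouse): category_id=1 -> matches Kitchen
  - product 6 (Cable): category_id=NULL, no match -> dropped
  - product 7 (Pen): category_id=NULL, no match -> dropped
  - product 8 (Lamp): category_id=1 -> matches Kitchen
  - product 9 (Stapler): category_id=1 -> matches Kitchen
So 2 of 9 rows are dropped.

SQL:
SELECT a.name, b.name AS category
FROM products a
INNER JOIN categories b ON a.category_id = b.id

Result:
name       | category   
-----------+------------
Speaker    | Kitchen    
Desk       | Tools      
Router     | Electronics
Headphones | Books      
Mouse      | Kitchen    
Lamp       | Kitchen    
Stapler    | Kitchen    


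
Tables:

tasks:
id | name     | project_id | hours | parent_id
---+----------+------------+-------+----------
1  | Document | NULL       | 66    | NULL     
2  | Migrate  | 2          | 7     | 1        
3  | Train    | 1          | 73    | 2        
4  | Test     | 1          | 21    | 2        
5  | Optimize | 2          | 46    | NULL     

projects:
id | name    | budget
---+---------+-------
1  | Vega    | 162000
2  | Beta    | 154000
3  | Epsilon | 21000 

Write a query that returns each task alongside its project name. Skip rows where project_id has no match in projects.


INNER JOIN keeps only tasks rows whose project_id matches an id in projects. Walk through each task:
  - task 1 (Document): project_id=NULL, no match -> dropped
  - task 2 (Migrate): project_id=2 -> matches Beta
  - task 3 (Train): project_id=1 -> matches Vega
  - task 4 (Test): project_id=1 -> matches Vega
  - task 5 (Optimize): project_id=2 -> matches Beta
So 1 of 5 rows is dropped.

SQL:
SELECT a.name, b.name AS project
FROM tasks a
INNER JOIN projects b ON a.project_id = b.id

Result:
name     | project
---------+--------
Migrate  | Beta   
Train    | Vega   
Test     | Vega   
Optimize | Beta   


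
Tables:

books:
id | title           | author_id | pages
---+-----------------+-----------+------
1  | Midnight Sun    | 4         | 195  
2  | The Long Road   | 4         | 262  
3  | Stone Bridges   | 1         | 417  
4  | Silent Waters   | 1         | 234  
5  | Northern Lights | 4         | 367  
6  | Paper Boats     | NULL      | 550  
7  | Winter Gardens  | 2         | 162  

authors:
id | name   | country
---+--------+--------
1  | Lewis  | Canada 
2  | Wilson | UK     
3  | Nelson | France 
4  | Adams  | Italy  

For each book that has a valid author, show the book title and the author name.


INNER JOIN keeps only books rows whose author_id matches an id in authors. Walk through each book:
  - book 1 (Midnight Sun): author_id=4 -> matches Adams
  - book 2 (The Long Road): author_id=4 -> matches Adams
  - book 3 (Stone Bridges): author_id=1 -> matches Lewis
  - book 4 (Silent Waters): author_id=1 -> matches Lewis
  - book 5 (Northern Lights): author_id=4 -> matches Adams
  - book 6 (Paper Boats): author_id=NULL, no match -> dropped
  - book 7 (Winter Gardens): author_id=2 -> matches Wilson
So 1 of 7 rows is dropped.

SQL:
SELECT a.title, b.name AS author
FROM books a
INNER JOIN authors b ON a.author_id = b.id

Result:
title           | author
----------------+-------
Midnight Sun    | Adams 
The Long Road   | Adams 
Stone Bridges   | Lewis 
Silent Waters   | Lewis 
Northern Lights | Adams 
Winter Gardens  | Wilson


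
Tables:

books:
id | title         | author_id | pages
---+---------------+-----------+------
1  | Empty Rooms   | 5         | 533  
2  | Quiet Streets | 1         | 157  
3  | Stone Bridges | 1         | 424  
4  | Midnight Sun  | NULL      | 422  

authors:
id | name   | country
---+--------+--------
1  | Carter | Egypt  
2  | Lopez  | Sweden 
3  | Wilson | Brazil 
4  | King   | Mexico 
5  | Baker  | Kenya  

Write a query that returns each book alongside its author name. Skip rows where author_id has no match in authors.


INNER JOIN keeps only books rows whose author_id matches an id in authors. Walk through each book:
  - book 1 (Empty Rooms): author_id=5 -> matches Baker
  - book 2 (Quiet Streets): author_id=1 -> matches Carter
  - book 3 (Stone Bridges): author_id=1 -> matches Carter
  - book 4 (Midnight Sun): author_id=NULL, no match -> dropped
So 1 of 4 rows is dropped.

SQL:
SELECT a.title, b.name AS author
FROM books a
INNER JOIN authors b ON a.author_id = b.id

Result:
title         | author
--------------+-------
Empty Rooms   | Baker 
Quiet Streets | Carter
Stone Bridges | Carter


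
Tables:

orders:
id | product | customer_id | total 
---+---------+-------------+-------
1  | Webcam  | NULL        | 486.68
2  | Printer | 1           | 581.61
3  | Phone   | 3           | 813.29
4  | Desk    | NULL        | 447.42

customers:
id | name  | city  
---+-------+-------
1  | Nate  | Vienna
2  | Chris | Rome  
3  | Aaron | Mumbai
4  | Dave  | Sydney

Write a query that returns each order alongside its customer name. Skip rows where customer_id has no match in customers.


INNER JOIN keeps only orders rows whose customer_id matches an id in customers. Walk through each order:
  - order 1 (Webcam): customer_id=NULL, no match -> dropped
  - order 2 (Printer): customer_id=1 -> matches Nate
  - order 3 (Phone): customer_id=3 -> matches Aaron
  - order 4 (Desk): customer_id=NULL, no match -> dropped
So 2 of 4 rows are dropped.

SQL:
SELECT a.product, b.name AS customer
FROM orders a
INNER JOIN customers b ON a.customer_id = b.id

Result:
product | customer
--------+---------
Printer | Nate    
Phone   | Aaron   


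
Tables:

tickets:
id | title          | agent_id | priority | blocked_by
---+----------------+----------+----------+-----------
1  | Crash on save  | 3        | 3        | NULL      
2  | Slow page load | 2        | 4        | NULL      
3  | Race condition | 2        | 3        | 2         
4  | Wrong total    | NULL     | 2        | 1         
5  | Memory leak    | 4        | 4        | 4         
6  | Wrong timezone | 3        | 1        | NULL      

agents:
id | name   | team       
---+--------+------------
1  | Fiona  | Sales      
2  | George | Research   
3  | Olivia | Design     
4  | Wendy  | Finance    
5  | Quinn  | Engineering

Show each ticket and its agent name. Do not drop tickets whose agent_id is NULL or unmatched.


LEFT JOIN keeps every row from tickets (the left table); where agent_id has no match in agents, the agent columns become NULL. Walk through each ticket:
  - ticket 1 (Crash on save): agent_id=3 -> matches Olivia
  - ticket 2 (Slow page load): agent_id=2 -> matches George
  - ticket 3 (Race condition): agent_id=2 -> matches George
  - ticket 4 (Wrong total): agent_id=NULL, no match -> kept with NULL
  - ticket 5 (Memory leak): agent_id=4 -> matches Wendy
  - ticket 6 (Wrong timezone): agent_id=3 -> matches Olivia
All 6 rows appear; 1 has NULL agent.

SQL:
SELECT a.title, b.name AS agent
FROM tickets a
LEFT JOIN agents b ON a.agent_id = b.id

Result:
title          | agent 
---------------+-------
Crash on save  | Olivia
Slow page load | George
Race condition | George
Wrong total    | NULL  
Memory leak    | Wendy 
Wrong timezone | Olivia


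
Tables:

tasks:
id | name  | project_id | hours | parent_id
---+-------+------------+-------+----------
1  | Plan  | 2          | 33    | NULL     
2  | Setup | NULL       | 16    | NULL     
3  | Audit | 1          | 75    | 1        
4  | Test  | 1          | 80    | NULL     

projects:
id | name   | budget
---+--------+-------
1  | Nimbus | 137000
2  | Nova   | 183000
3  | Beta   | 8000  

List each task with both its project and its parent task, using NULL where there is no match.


Two LEFT JOINs from the same base table tasks: one to projects via project_id, one to tasks itself via parent_id. Both are LEFT so every task is preserved.
Match against projects:
  - task 1 (Plan): project_id=2 -> matches Nova
  - task 2 (Setup): project_id=NULL, no match -> kept with NULL
  - task 3 (Audit): project_id=1 -> matches Nimbus
  - task 4 (Test): project_id=1 -> matches Nimbus
Match against tasks (self):
  - task 1 (Plan): parent_id=NULL -> NULL
  - task 2 (Setup): parent_id=NULL -> NULL
  - task 3 (Audit): parent_id=1 -> Plan
  - task 4 (Test): parent_id=NULL -> NULL

SQL:
SELECT a.name, b.name AS project, c.name AS parent
FROM tasks a
LEFT JOIN projects b ON a.project_id = b.id
LEFT JOIN tasks c ON a.parent_id = c.id

Result:
name  | project | parent
------+---------+-------
Plan  | Nova    | NULL  
Setup | NULL    | NULL  
Audit | Nimbus  | Plan  
Test  | Nimbus  | NULL  


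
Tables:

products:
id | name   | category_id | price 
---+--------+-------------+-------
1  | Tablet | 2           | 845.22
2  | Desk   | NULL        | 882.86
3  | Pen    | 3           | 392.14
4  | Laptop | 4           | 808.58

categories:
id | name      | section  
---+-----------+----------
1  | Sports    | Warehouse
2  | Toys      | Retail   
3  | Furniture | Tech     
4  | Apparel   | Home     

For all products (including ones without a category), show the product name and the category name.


LEFT JOIN keeps every row from products (the left table); where category_id has no match in categories, the category columns become NULL. Walk through each product:
  - product 1 (Tablet): category_id=2 -> matches Toys
  - product 2 (Desk): category_id=NULL, no match -> kept with NULL
  - product 3 (Pen): category_id=3 -> matches Furniture
  - product 4 (Laptop): category_id=4 -> matches Apparel
All 4 rows appear; 1 has NULL category.

SQL:
SELECT a.name, b.name AS category
FROM products a
LEFT JOIN categories b ON a.category_id = b.id

Result:
name   | category 
-------+----------
Tablet | Toys     
Desk   | NULL     
Pen    | Furniture
Laptop | Apparel  


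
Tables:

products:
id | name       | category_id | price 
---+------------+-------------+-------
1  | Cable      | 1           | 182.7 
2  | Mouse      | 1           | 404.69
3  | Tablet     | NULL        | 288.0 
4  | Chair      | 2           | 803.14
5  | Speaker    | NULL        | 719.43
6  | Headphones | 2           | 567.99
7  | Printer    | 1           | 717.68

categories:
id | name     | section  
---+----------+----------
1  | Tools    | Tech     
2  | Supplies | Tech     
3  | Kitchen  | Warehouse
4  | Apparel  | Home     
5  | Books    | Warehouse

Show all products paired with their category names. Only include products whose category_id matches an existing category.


INNER JOIN keeps only products rows whose category_id matches an id in categories. Walk through each product:
  - product 1 (Cable): category_id=1 -> matches Tools
  - product 2 (Mouse): category_id=1 -> matches Tools
  - product 3 (Tablet): category_id=NULL, no match -> dropped
  - product 4 (Chair): category_id=2 -> matches Supplies
  - product 5 (Speaker): category_id=NULL, no match -> dropped
  - product 6 (Headphones): category_id=2 -> matches Supplies
  - product 7 (Printer): category_id=1 -> matches Tools
So 2 of 7 rows are dropped.

SQL:
SELECT a.name, b.name AS category
FROM products a
INNER JOIN categories b ON a.category_id = b.id

Result:
name       | category
-----------+---------
Cable      | Tools   
Mouse      | Tools   
Chair      | Supplies
Headphones | Supplies
Printer    | Tools   
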